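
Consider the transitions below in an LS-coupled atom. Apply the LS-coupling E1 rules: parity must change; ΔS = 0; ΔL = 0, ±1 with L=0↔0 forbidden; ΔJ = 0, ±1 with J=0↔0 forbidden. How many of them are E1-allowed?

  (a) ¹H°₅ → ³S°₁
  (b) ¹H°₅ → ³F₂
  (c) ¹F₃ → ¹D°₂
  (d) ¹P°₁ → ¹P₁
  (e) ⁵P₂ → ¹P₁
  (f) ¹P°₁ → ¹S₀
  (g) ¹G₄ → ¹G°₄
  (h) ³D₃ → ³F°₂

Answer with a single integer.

5

(a) forbidden (parity, ΔS, ΔL, ΔJ fail)
(b) forbidden (ΔS, ΔL, ΔJ fail)
(c) allowed
(d) allowed
(e) forbidden (parity, ΔS fail)
(f) allowed
(g) allowed
(h) allowed
Total allowed: 5 of 8.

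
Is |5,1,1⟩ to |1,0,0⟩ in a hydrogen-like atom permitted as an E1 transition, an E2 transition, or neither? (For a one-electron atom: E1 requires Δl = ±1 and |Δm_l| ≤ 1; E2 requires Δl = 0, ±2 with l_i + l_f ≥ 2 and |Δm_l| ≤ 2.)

E1

Δl = 0 − 1 = -1; l_i + l_f = 1.
Δm_l = -1.
E1 (Δl = ±1, |Δm_l| ≤ 1): satisfied.
E2 (Δl = 0,±2, l_i+l_f ≥ 2, |Δm_l| ≤ 2): not satisfied.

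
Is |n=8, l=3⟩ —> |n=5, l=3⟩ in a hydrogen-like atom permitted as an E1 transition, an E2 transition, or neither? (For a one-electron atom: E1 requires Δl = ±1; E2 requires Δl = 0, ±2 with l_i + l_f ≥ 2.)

Δl = 3 − 3 = +0; l_i + l_f = 6.
E1 (Δl = ±1): not satisfied.
E2 (Δl = 0,±2, l_i+l_f ≥ 2): satisfied.

E2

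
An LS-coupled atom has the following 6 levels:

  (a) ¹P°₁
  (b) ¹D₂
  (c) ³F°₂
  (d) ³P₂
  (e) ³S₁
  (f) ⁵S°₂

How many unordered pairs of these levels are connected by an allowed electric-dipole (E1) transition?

1

(a)–(b): allowed.
(a)–(c): forbidden (parity, ΔS, ΔL).
(a)–(d): forbidden (ΔS).
(a)–(e): forbidden (ΔS).
(a)–(f): forbidden (parity, ΔS).
(b)–(c): forbidden (ΔS).
(b)–(d): forbidden (parity, ΔS).
(b)–(e): forbidden (parity, ΔS, ΔL).
(b)–(f): forbidden (ΔS, ΔL).
(c)–(d): forbidden (ΔL).
(c)–(e): forbidden (ΔL).
(c)–(f): forbidden (parity, ΔS, ΔL).
(d)–(e): forbidden (parity).
(d)–(f): forbidden (ΔS).
(e)–(f): forbidden (ΔS, ΔL).
Allowed pairs: 1 of 15.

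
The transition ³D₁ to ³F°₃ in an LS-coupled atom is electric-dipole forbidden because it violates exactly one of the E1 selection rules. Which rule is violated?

ΔS = 0: S: 1 → 1 — ok.
ΔL = 0, ±1 (not L=0↔0): L: 2 → 3, ΔL = +1 — ok.
Parity must change: even → odd — ok.
ΔJ = 0, ±1 (not J=0↔0): J: 1 → 3, ΔJ = +2 — fails.

the ΔJ = 0, ±1 rule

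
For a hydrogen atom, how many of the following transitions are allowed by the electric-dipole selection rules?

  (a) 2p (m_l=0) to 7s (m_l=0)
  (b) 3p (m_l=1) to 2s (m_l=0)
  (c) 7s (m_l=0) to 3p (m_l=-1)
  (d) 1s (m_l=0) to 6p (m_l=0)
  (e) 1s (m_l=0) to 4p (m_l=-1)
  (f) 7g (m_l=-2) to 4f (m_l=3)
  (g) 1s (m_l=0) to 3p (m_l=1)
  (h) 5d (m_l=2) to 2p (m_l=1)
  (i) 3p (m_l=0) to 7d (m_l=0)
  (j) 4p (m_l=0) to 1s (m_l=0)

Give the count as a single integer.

9

(a) allowed
(b) allowed
(c) allowed
(d) allowed
(e) allowed
(f) forbidden — Δm_l = +5 (E1 requires Δm_l = 0, ±1)
(g) allowed
(h) allowed
(i) allowed
(j) allowed
Total allowed: 9 of 10.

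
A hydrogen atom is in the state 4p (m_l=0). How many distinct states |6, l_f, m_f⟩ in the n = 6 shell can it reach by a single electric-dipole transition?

E1 requires Δl = ±1, so l_f ∈ {0, 2}; with 0 ≤ l_f ≤ n_f−1 = 5, the allowed l_f values are {0, 2}.
For l_f = 0: m_f ∈ {m_i−1, m_i, m_i+1} ∩ [−0, 0] = {0} → 1 state.
For l_f = 2: m_f ∈ {m_i−1, m_i, m_i+1} ∩ [−2, 2] = {-1, 0, 1} → 3 states.
Total: 4.

4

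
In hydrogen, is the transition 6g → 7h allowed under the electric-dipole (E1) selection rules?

Δl = 5 − 4 = +1; the E1 rule Δl = ±1 is satisfied.
All E1 selection rules are satisfied.

allowed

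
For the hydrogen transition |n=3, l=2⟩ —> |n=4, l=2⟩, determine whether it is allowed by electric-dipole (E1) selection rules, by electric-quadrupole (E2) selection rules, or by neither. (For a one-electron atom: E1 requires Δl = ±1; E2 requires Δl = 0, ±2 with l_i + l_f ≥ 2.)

E2

Δl = 2 − 2 = +0; l_i + l_f = 4.
E1 (Δl = ±1): not satisfied.
E2 (Δl = 0,±2, l_i+l_f ≥ 2): satisfied.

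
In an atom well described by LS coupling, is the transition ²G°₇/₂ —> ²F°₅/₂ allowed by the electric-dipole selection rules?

forbidden

Initial level: S=1/2, L=4, J=7/2, parity odd. Final level: S=1/2, L=3, J=5/2, parity odd.
Parity must change: odd → odd — fails.
ΔS = 0: S: 1/2 → 1/2 — ok.
ΔL = 0, ±1 (not L=0↔0): L: 4 → 3, ΔL = -1 — ok.
ΔJ = 0, ±1 (not J=0↔0): J: 7/2 → 5/2, ΔJ = -1 — ok.
Rule(s) violated: parity.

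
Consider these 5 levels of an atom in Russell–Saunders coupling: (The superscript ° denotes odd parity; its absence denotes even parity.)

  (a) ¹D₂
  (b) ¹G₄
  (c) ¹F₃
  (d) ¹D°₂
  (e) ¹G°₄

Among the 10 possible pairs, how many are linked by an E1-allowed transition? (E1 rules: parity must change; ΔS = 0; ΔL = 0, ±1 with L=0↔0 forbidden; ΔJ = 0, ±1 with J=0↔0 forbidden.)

(a)–(b): forbidden (parity, ΔL, ΔJ).
(a)–(c): forbidden (parity).
(a)–(d): allowed.
(a)–(e): forbidden (ΔL, ΔJ).
(b)–(c): forbidden (parity).
(b)–(d): forbidden (ΔL, ΔJ).
(b)–(e): allowed.
(c)–(d): allowed.
(c)–(e): allowed.
(d)–(e): forbidden (parity, ΔL, ΔJ).
Allowed pairs: 4 of 10.

4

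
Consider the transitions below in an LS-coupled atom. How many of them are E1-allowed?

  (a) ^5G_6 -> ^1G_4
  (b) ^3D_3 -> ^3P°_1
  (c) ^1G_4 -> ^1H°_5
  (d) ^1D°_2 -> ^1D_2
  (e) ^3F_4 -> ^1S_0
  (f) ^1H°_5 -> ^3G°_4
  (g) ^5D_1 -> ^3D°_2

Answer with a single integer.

(a) forbidden (parity, ΔS, ΔJ fail)
(b) forbidden (ΔJ fails)
(c) allowed
(d) allowed
(e) forbidden (parity, ΔS, ΔL, ΔJ fail)
(f) forbidden (parity, ΔS fail)
(g) forbidden (ΔS fails)
Total allowed: 2 of 7.

2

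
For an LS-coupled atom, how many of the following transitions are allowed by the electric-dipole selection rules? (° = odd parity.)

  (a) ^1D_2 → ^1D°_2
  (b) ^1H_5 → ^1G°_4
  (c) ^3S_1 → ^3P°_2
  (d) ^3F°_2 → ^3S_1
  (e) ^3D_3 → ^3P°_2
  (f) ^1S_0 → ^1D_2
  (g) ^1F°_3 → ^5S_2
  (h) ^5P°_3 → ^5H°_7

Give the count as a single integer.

(a) allowed
(b) allowed
(c) allowed
(d) forbidden (ΔL fails)
(e) allowed
(f) forbidden (parity, ΔL, ΔJ fail)
(g) forbidden (ΔS, ΔL fail)
(h) forbidden (parity, ΔL, ΔJ fail)
Total allowed: 4 of 8.

4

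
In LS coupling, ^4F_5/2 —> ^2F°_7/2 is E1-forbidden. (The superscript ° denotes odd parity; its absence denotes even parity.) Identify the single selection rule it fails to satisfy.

the ΔS = 0 rule

Parity must change: even → odd — ok.
ΔS = 0: S: 3/2 → 1/2 — fails.
ΔL = 0, ±1 (not L=0↔0): L: 3 → 3, ΔL = +0 — ok.
ΔJ = 0, ±1 (not J=0↔0): J: 5/2 → 7/2, ΔJ = +1 — ok.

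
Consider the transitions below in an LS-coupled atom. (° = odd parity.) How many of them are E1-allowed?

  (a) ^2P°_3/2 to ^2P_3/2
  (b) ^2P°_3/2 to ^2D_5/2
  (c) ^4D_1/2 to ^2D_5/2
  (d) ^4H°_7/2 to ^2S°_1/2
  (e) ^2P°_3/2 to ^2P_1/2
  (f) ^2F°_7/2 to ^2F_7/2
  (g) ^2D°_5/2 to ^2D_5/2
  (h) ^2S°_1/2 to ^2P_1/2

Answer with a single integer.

(a) allowed
(b) allowed
(c) forbidden (parity, ΔS, ΔJ fail)
(d) forbidden (parity, ΔS, ΔL, ΔJ fail)
(e) allowed
(f) allowed
(g) allowed
(h) allowed
Total allowed: 6 of 8.

6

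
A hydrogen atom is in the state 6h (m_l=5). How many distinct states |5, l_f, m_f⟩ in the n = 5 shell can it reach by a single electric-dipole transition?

1

E1 requires Δl = ±1, so l_f ∈ {4, 6}; with 0 ≤ l_f ≤ n_f−1 = 4, the allowed l_f values are {4}.
For l_f = 4: m_f ∈ {m_i−1, m_i, m_i+1} ∩ [−4, 4] = {4} → 1 state.
Total: 1.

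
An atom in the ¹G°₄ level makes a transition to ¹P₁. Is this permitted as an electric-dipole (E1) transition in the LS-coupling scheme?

forbidden

Reading off the term symbols: S 0→0, L 4→1, J 4→1, parity odd→even.
Parity must change: odd → even — ✓.
ΔS = 0: S: 0 → 0 — ✓.
ΔL = 0, ±1 (not L=0↔0): L: 4 → 1, ΔL = -3 — ✗.
ΔJ = 0, ±1 (not J=0↔0): J: 4 → 1, ΔJ = -3 — ✗.
Rule(s) violated: ΔL, ΔJ.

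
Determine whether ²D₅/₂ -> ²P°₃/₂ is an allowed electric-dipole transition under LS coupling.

allowed

Initial level: S=1/2, L=2, J=5/2, parity even. Final level: S=1/2, L=1, J=3/2, parity odd.
Parity must change: even → odd — ✓.
ΔS = 0: S: 1/2 → 1/2 — ✓.
ΔL = 0, ±1 (not L=0↔0): L: 2 → 1, ΔL = -1 — ✓.
ΔJ = 0, ±1 (not J=0↔0): J: 5/2 → 3/2, ΔJ = -1 — ✓.
All four E1 rules are satisfied.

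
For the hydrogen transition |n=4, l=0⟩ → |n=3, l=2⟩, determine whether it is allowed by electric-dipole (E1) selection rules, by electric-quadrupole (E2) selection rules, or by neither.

Δl = 2 − 0 = +2; l_i + l_f = 2.
E1 (Δl = ±1): not satisfied.
E2 (Δl = 0,±2, l_i+l_f ≥ 2): satisfied.

E2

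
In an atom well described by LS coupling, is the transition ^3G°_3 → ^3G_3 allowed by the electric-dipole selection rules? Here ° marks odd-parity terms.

Initial level: S=1, L=4, J=3, parity odd. Final level: S=1, L=4, J=3, parity even.
Parity must change: odd → even — ✓.
ΔS = 0: S: 1 → 1 — ✓.
ΔL = 0, ±1 (not L=0↔0): L: 4 → 4, ΔL = +0 — ✓.
ΔJ = 0, ±1 (not J=0↔0): J: 3 → 3, ΔJ = +0 — ✓.
All four E1 rules are satisfied.

allowed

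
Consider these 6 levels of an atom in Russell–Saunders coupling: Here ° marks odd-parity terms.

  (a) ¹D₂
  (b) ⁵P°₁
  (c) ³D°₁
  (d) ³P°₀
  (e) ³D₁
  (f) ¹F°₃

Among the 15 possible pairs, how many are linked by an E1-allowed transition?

(a)–(b): forbidden (ΔS).
(a)–(c): forbidden (ΔS).
(a)–(d): forbidden (ΔS, ΔJ).
(a)–(e): forbidden (parity, ΔS).
(a)–(f): allowed.
(b)–(c): forbidden (parity, ΔS).
(b)–(d): forbidden (parity, ΔS).
(b)–(e): forbidden (ΔS).
(b)–(f): forbidden (parity, ΔS, ΔL, ΔJ).
(c)–(d): forbidden (parity).
(c)–(e): allowed.
(c)–(f): forbidden (parity, ΔS, ΔJ).
(d)–(e): allowed.
(d)–(f): forbidden (parity, ΔS, ΔL, ΔJ).
(e)–(f): forbidden (ΔS, ΔJ).
Allowed pairs: 3 of 15.

3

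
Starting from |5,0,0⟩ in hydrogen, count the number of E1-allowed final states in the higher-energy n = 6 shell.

3

E1 requires Δl = ±1, so l_f ∈ {-1, 1}; with 0 ≤ l_f ≤ n_f−1 = 5, the allowed l_f values are {1}.
For l_f = 1: m_f ∈ {m_i−1, m_i, m_i+1} ∩ [−1, 1] = {-1, 0, 1} → 3 states.
Total: 3.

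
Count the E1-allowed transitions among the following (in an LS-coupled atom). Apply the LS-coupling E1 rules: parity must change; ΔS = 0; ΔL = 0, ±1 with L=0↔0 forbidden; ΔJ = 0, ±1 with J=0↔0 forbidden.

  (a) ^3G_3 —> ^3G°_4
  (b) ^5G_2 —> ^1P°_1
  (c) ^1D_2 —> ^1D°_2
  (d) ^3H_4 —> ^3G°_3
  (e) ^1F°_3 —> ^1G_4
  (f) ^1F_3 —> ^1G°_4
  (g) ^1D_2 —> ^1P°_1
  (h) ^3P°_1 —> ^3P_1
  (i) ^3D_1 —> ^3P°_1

8

(a) allowed
(b) forbidden (ΔS, ΔL fail)
(c) allowed
(d) allowed
(e) allowed
(f) allowed
(g) allowed
(h) allowed
(i) allowed
Total allowed: 8 of 9.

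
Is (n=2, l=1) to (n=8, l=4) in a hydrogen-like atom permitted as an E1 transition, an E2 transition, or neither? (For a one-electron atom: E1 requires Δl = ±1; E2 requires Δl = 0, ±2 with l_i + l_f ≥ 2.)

neither

Δl = 4 − 1 = +3; l_i + l_f = 5.
E1 (Δl = ±1): not satisfied.
E2 (Δl = 0,±2, l_i+l_f ≥ 2): not satisfied.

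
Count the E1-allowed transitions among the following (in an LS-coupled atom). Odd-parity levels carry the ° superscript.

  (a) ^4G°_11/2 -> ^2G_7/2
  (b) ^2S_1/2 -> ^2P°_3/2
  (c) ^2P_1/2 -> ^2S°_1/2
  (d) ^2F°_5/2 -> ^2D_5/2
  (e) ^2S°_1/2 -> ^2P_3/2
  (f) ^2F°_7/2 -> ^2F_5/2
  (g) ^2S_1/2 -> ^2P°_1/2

6

(a) forbidden (ΔS, ΔJ fail)
(b) allowed
(c) allowed
(d) allowed
(e) allowed
(f) allowed
(g) allowed
Total allowed: 6 of 7.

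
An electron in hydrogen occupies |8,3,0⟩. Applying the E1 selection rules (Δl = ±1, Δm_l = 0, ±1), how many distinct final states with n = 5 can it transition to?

6

E1 requires Δl = ±1, so l_f ∈ {2, 4}; with 0 ≤ l_f ≤ n_f−1 = 4, the allowed l_f values are {2, 4}.
For l_f = 2: m_f ∈ {m_i−1, m_i, m_i+1} ∩ [−2, 2] = {-1, 0, 1} → 3 states.
For l_f = 4: m_f ∈ {m_i−1, m_i, m_i+1} ∩ [−4, 4] = {-1, 0, 1} → 3 states.
Total: 6.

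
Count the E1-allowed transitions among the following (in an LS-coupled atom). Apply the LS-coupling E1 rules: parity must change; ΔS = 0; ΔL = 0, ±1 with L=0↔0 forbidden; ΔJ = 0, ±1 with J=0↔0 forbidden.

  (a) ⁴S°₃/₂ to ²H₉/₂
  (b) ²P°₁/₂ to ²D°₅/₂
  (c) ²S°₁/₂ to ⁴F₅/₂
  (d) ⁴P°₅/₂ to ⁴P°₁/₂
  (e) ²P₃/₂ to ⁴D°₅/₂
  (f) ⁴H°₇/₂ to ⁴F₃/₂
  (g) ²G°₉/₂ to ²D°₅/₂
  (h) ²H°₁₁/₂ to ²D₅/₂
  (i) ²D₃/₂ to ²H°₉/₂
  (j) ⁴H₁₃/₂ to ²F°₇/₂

0

(a) forbidden (ΔS, ΔL, ΔJ fail)
(b) forbidden (parity, ΔJ fail)
(c) forbidden (ΔS, ΔL, ΔJ fail)
(d) forbidden (parity, ΔJ fail)
(e) forbidden (ΔS fails)
(f) forbidden (ΔL, ΔJ fail)
(g) forbidden (parity, ΔL, ΔJ fail)
(h) forbidden (ΔL, ΔJ fail)
(i) forbidden (ΔL, ΔJ fail)
(j) forbidden (ΔS, ΔL, ΔJ fail)
Total allowed: 0 of 10.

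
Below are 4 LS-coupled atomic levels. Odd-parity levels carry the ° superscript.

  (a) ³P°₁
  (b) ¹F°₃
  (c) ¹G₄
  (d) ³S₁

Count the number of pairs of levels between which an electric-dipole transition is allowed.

2

(a)–(b): forbidden (parity, ΔS, ΔL, ΔJ).
(a)–(c): forbidden (ΔS, ΔL, ΔJ).
(a)–(d): allowed.
(b)–(c): allowed.
(b)–(d): forbidden (ΔS, ΔL, ΔJ).
(c)–(d): forbidden (parity, ΔS, ΔL, ΔJ).
Allowed pairs: 2 of 6.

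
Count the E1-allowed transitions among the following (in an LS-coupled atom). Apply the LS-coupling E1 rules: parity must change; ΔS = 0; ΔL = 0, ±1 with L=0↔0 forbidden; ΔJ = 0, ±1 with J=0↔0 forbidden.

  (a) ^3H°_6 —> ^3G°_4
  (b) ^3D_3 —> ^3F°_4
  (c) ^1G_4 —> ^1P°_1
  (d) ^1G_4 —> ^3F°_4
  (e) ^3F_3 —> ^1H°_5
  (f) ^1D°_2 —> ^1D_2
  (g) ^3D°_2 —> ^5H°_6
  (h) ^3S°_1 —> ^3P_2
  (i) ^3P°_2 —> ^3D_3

(a) forbidden (parity, ΔJ fail)
(b) allowed
(c) forbidden (ΔL, ΔJ fail)
(d) forbidden (ΔS fails)
(e) forbidden (ΔS, ΔL, ΔJ fail)
(f) allowed
(g) forbidden (parity, ΔS, ΔL, ΔJ fail)
(h) allowed
(i) allowed
Total allowed: 4 of 9.

4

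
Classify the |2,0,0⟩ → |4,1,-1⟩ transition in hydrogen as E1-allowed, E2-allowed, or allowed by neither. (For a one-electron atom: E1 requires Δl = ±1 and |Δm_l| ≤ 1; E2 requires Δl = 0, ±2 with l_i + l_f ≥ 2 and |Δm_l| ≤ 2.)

E1

Δl = 1 − 0 = +1; l_i + l_f = 1.
Δm_l = -1.
E1 (Δl = ±1, |Δm_l| ≤ 1): satisfied.
E2 (Δl = 0,±2, l_i+l_f ≥ 2, |Δm_l| ≤ 2): not satisfied.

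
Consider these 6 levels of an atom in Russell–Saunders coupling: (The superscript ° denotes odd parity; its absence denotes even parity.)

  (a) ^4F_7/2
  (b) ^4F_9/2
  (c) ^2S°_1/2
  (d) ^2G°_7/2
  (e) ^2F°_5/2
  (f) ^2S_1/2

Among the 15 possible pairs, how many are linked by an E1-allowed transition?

(a)–(b): forbidden (parity).
(a)–(c): forbidden (ΔS, ΔL, ΔJ).
(a)–(d): forbidden (ΔS).
(a)–(e): forbidden (ΔS).
(a)–(f): forbidden (parity, ΔS, ΔL, ΔJ).
(b)–(c): forbidden (ΔS, ΔL, ΔJ).
(b)–(d): forbidden (ΔS).
(b)–(e): forbidden (ΔS, ΔJ).
(b)–(f): forbidden (parity, ΔS, ΔL, ΔJ).
(c)–(d): forbidden (parity, ΔL, ΔJ).
(c)–(e): forbidden (parity, ΔL, ΔJ).
(c)–(f): forbidden (ΔL).
(d)–(e): forbidden (parity).
(d)–(f): forbidden (ΔL, ΔJ).
(e)–(f): forbidden (ΔL, ΔJ).
Allowed pairs: 0 of 15.

0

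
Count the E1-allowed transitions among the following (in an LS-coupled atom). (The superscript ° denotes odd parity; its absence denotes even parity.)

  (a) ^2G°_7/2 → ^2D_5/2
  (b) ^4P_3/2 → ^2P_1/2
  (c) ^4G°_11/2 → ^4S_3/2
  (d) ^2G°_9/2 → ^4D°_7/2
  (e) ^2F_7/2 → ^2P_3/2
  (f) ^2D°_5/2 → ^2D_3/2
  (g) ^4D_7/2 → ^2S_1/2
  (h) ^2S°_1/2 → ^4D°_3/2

1

(a) forbidden (ΔL fails)
(b) forbidden (parity, ΔS fail)
(c) forbidden (ΔL, ΔJ fail)
(d) forbidden (parity, ΔS, ΔL fail)
(e) forbidden (parity, ΔL, ΔJ fail)
(f) allowed
(g) forbidden (parity, ΔS, ΔL, ΔJ fail)
(h) forbidden (parity, ΔS, ΔL fail)
Total allowed: 1 of 8.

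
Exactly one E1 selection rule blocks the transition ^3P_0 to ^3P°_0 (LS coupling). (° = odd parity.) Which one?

Reading off the term symbols: S 1→1, L 1→1, J 0→0, parity even→odd.
Parity must change: even → odd — ok.
ΔS = 0: S: 1 → 1 — ok.
ΔL = 0, ±1 (not L=0↔0): L: 1 → 1, ΔL = +0 — ok.
ΔJ = 0, ±1 (not J=0↔0): J: 0 → 0, ΔJ = +0 — fails.

the J=0 ↔ J=0 exclusion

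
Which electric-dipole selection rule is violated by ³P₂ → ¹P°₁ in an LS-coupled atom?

the ΔS = 0 rule

Parity must change: even → odd — passes.
ΔL = 0, ±1 (not L=0↔0): L: 1 → 1, ΔL = +0 — passes.
ΔJ = 0, ±1 (not J=0↔0): J: 2 → 1, ΔJ = -1 — passes.
ΔS = 0: S: 1 → 0 — fails.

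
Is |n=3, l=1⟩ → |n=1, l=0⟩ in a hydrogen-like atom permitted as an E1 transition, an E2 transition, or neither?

E1

Δl = 0 − 1 = -1; l_i + l_f = 1.
E1 (Δl = ±1): satisfied.
E2 (Δl = 0,±2, l_i+l_f ≥ 2): not satisfied.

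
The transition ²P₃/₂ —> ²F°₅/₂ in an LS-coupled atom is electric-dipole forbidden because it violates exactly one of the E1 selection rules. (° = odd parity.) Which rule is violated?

Initial level: S=1/2, L=1, J=3/2, parity even. Final level: S=1/2, L=3, J=5/2, parity odd.
Parity must change: even → odd — passes.
ΔS = 0: S: 1/2 → 1/2 — passes.
ΔL = 0, ±1 (not L=0↔0): L: 1 → 3, ΔL = +2 — fails.
ΔJ = 0, ±1 (not J=0↔0): J: 3/2 → 5/2, ΔJ = +1 — passes.

the ΔL = 0, ±1 rule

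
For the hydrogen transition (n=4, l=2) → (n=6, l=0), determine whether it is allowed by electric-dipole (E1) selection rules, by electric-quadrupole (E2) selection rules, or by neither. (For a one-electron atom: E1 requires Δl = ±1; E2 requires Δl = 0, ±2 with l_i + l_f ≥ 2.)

E2

Δl = 0 − 2 = -2; l_i + l_f = 2.
E1 (Δl = ±1): not satisfied.
E2 (Δl = 0,±2, l_i+l_f ≥ 2): satisfied.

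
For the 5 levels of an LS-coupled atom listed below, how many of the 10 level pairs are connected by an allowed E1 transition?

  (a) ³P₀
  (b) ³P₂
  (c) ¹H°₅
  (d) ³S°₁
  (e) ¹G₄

(a)–(b): forbidden (parity, ΔJ).
(a)–(c): forbidden (ΔS, ΔL, ΔJ).
(a)–(d): allowed.
(a)–(e): forbidden (parity, ΔS, ΔL, ΔJ).
(b)–(c): forbidden (ΔS, ΔL, ΔJ).
(b)–(d): allowed.
(b)–(e): forbidden (parity, ΔS, ΔL, ΔJ).
(c)–(d): forbidden (parity, ΔS, ΔL, ΔJ).
(c)–(e): allowed.
(d)–(e): forbidden (ΔS, ΔL, ΔJ).
Allowed pairs: 3 of 10.

3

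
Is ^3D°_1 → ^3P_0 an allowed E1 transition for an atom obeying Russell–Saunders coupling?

Initial level: S=1, L=2, J=1, parity odd. Final level: S=1, L=1, J=0, parity even.
Parity must change: odd → even — ✓.
ΔS = 0: S: 1 → 1 — ✓.
ΔL = 0, ±1 (not L=0↔0): L: 2 → 1, ΔL = -1 — ✓.
ΔJ = 0, ±1 (not J=0↔0): J: 1 → 0, ΔJ = -1 — ✓.
All four E1 rules are satisfied.

allowed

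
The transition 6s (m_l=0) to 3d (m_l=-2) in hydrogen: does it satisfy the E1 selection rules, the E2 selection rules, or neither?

E2

Δl = 2 − 0 = +2; l_i + l_f = 2.
Δm_l = -2.
E1 (Δl = ±1, |Δm_l| ≤ 1): not satisfied.
E2 (Δl = 0,±2, l_i+l_f ≥ 2, |Δm_l| ≤ 2): satisfied.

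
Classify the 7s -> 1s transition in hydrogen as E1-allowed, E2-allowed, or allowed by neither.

Δl = 0 − 0 = +0; l_i + l_f = 0.
E1 (Δl = ±1): not satisfied.
E2 (Δl = 0,±2, l_i+l_f ≥ 2): not satisfied.

neither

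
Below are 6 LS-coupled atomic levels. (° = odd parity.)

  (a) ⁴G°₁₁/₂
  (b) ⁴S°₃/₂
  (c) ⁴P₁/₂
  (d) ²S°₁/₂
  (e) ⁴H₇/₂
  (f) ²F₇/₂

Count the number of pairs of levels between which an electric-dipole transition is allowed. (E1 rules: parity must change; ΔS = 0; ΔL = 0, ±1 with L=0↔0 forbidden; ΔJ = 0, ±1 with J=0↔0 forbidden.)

(a)–(b): forbidden (parity, ΔL, ΔJ).
(a)–(c): forbidden (ΔL, ΔJ).
(a)–(d): forbidden (parity, ΔS, ΔL, ΔJ).
(a)–(e): forbidden (ΔJ).
(a)–(f): forbidden (ΔS, ΔJ).
(b)–(c): allowed.
(b)–(d): forbidden (parity, ΔS, ΔL).
(b)–(e): forbidden (ΔL, ΔJ).
(b)–(f): forbidden (ΔS, ΔL, ΔJ).
(c)–(d): forbidden (ΔS).
(c)–(e): forbidden (parity, ΔL, ΔJ).
(c)–(f): forbidden (parity, ΔS, ΔL, ΔJ).
(d)–(e): forbidden (ΔS, ΔL, ΔJ).
(d)–(f): forbidden (ΔL, ΔJ).
(e)–(f): forbidden (parity, ΔS, ΔL).
Allowed pairs: 1 of 15.

1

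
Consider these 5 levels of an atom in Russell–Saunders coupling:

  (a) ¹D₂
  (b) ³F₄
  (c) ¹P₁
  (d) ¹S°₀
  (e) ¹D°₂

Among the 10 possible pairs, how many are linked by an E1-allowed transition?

3

(a)–(b): forbidden (parity, ΔS, ΔJ).
(a)–(c): forbidden (parity).
(a)–(d): forbidden (ΔL, ΔJ).
(a)–(e): allowed.
(b)–(c): forbidden (parity, ΔS, ΔL, ΔJ).
(b)–(d): forbidden (ΔS, ΔL, ΔJ).
(b)–(e): forbidden (ΔS, ΔJ).
(c)–(d): allowed.
(c)–(e): allowed.
(d)–(e): forbidden (parity, ΔL, ΔJ).
Allowed pairs: 3 of 10.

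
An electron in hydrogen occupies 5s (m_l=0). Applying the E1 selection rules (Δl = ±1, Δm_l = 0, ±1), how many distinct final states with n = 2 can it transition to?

3

E1 requires Δl = ±1, so l_f ∈ {-1, 1}; with 0 ≤ l_f ≤ n_f−1 = 1, the allowed l_f values are {1}.
For l_f = 1: m_f ∈ {m_i−1, m_i, m_i+1} ∩ [−1, 1] = {-1, 0, 1} → 3 states.
Total: 3.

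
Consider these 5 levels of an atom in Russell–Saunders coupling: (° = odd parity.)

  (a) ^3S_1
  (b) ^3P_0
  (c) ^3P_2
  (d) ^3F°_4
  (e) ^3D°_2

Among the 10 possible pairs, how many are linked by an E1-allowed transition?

(a)–(b): forbidden (parity).
(a)–(c): forbidden (parity).
(a)–(d): forbidden (ΔL, ΔJ).
(a)–(e): forbidden (ΔL).
(b)–(c): forbidden (parity, ΔJ).
(b)–(d): forbidden (ΔL, ΔJ).
(b)–(e): forbidden (ΔJ).
(c)–(d): forbidden (ΔL, ΔJ).
(c)–(e): allowed.
(d)–(e): forbidden (parity, ΔJ).
Allowed pairs: 1 of 10.

1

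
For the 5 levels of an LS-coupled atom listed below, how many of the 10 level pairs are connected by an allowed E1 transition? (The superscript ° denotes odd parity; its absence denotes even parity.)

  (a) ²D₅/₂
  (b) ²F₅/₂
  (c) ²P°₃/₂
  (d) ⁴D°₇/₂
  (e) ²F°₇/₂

(a)–(b): forbidden (parity).
(a)–(c): allowed.
(a)–(d): forbidden (ΔS).
(a)–(e): allowed.
(b)–(c): forbidden (ΔL).
(b)–(d): forbidden (ΔS).
(b)–(e): allowed.
(c)–(d): forbidden (parity, ΔS, ΔJ).
(c)–(e): forbidden (parity, ΔL, ΔJ).
(d)–(e): forbidden (parity, ΔS).
Allowed pairs: 3 of 10.

3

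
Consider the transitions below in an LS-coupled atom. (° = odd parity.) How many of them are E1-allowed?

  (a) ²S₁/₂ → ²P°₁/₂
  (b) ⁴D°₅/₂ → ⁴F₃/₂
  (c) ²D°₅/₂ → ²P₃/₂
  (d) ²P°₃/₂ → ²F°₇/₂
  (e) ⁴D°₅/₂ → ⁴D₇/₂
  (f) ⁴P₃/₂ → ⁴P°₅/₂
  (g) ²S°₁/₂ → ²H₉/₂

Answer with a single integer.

5

(a) allowed
(b) allowed
(c) allowed
(d) forbidden (parity, ΔL, ΔJ fail)
(e) allowed
(f) allowed
(g) forbidden (ΔL, ΔJ fail)
Total allowed: 5 of 7.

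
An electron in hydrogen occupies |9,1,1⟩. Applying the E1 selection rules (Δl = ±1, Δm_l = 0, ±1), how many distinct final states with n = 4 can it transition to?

4

E1 requires Δl = ±1, so l_f ∈ {0, 2}; with 0 ≤ l_f ≤ n_f−1 = 3, the allowed l_f values are {0, 2}.
For l_f = 0: m_f ∈ {m_i−1, m_i, m_i+1} ∩ [−0, 0] = {0} → 1 state.
For l_f = 2: m_f ∈ {m_i−1, m_i, m_i+1} ∩ [−2, 2] = {0, 1, 2} → 3 states.
Total: 4.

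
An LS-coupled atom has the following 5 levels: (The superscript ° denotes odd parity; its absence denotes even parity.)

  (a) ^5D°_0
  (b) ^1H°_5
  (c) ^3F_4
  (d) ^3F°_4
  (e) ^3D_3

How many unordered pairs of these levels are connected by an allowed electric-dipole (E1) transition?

2

(a)–(b): forbidden (parity, ΔS, ΔL, ΔJ).
(a)–(c): forbidden (ΔS, ΔJ).
(a)–(d): forbidden (parity, ΔS, ΔJ).
(a)–(e): forbidden (ΔS, ΔJ).
(b)–(c): forbidden (ΔS, ΔL).
(b)–(d): forbidden (parity, ΔS, ΔL).
(b)–(e): forbidden (ΔS, ΔL, ΔJ).
(c)–(d): allowed.
(c)–(e): forbidden (parity).
(d)–(e): allowed.
Allowed pairs: 2 of 10.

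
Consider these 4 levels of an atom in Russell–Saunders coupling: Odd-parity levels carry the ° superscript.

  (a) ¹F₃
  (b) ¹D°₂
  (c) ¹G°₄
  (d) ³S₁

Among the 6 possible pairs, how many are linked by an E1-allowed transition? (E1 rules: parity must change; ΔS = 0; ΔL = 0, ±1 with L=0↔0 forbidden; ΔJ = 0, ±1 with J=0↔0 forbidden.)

2

(a)–(b): allowed.
(a)–(c): allowed.
(a)–(d): forbidden (parity, ΔS, ΔL, ΔJ).
(b)–(c): forbidden (parity, ΔL, ΔJ).
(b)–(d): forbidden (ΔS, ΔL).
(c)–(d): forbidden (ΔS, ΔL, ΔJ).
Allowed pairs: 2 of 6.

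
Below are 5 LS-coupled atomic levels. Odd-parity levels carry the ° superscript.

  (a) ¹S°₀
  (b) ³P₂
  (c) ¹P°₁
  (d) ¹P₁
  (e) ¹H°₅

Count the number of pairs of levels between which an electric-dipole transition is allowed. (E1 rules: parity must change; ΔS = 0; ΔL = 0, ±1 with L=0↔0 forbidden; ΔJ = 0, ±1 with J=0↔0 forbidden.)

(a)–(b): forbidden (ΔS, ΔJ).
(a)–(c): forbidden (parity).
(a)–(d): allowed.
(a)–(e): forbidden (parity, ΔL, ΔJ).
(b)–(c): forbidden (ΔS).
(b)–(d): forbidden (parity, ΔS).
(b)–(e): forbidden (ΔS, ΔL, ΔJ).
(c)–(d): allowed.
(c)–(e): forbidden (parity, ΔL, ΔJ).
(d)–(e): forbidden (ΔL, ΔJ).
Allowed pairs: 2 of 10.

2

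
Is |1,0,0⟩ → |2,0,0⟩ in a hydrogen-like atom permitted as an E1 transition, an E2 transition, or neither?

neither

Δl = 0 − 0 = +0; l_i + l_f = 0.
Δm_l = +0.
E1 (Δl = ±1, |Δm_l| ≤ 1): not satisfied.
E2 (Δl = 0,±2, l_i+l_f ≥ 2, |Δm_l| ≤ 2): not satisfied.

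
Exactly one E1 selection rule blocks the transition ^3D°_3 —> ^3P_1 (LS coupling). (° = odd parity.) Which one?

Reading off the term symbols: S 1→1, L 2→1, J 3→1, parity odd→even.
Parity must change: odd → even — passes.
ΔS = 0: S: 1 → 1 — passes.
ΔL = 0, ±1 (not L=0↔0): L: 2 → 1, ΔL = -1 — passes.
ΔJ = 0, ±1 (not J=0↔0): J: 3 → 1, ΔJ = -2 — fails.

the ΔJ = 0, ±1 rule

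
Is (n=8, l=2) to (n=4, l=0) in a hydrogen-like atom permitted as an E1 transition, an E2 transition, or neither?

Δl = 0 − 2 = -2; l_i + l_f = 2.
E1 (Δl = ±1): not satisfied.
E2 (Δl = 0,±2, l_i+l_f ≥ 2): satisfied.

E2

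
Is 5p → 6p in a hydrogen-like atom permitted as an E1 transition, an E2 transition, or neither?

Δl = 1 − 1 = +0; l_i + l_f = 2.
E1 (Δl = ±1): not satisfied.
E2 (Δl = 0,±2, l_i+l_f ≥ 2): satisfied.

E2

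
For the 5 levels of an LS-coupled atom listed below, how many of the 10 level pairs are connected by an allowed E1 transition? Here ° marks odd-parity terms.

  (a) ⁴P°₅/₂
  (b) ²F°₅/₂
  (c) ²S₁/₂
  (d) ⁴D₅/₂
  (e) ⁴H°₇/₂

1

(a)–(b): forbidden (parity, ΔS, ΔL).
(a)–(c): forbidden (ΔS, ΔJ).
(a)–(d): allowed.
(a)–(e): forbidden (parity, ΔL).
(b)–(c): forbidden (ΔL, ΔJ).
(b)–(d): forbidden (ΔS).
(b)–(e): forbidden (parity, ΔS, ΔL).
(c)–(d): forbidden (parity, ΔS, ΔL, ΔJ).
(c)–(e): forbidden (ΔS, ΔL, ΔJ).
(d)–(e): forbidden (ΔL).
Allowed pairs: 1 of 10.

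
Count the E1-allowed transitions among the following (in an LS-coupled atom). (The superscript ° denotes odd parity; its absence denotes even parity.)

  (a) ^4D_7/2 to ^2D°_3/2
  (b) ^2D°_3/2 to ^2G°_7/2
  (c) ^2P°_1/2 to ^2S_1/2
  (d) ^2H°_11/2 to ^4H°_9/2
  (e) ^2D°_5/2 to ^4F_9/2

1

(a) forbidden (ΔS, ΔJ fail)
(b) forbidden (parity, ΔL, ΔJ fail)
(c) allowed
(d) forbidden (parity, ΔS fail)
(e) forbidden (ΔS, ΔJ fail)
Total allowed: 1 of 5.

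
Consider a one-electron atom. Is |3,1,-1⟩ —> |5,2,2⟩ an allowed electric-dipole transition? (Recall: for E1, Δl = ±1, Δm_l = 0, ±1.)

forbidden

Initial l = 1, final l = 2, so Δl = +1. E1 requires Δl = ±1: passes.
m_l: -1 → 2 (Δm_l = +3). |Δm_l| ≤ 1 fails.
The transition is electric-dipole forbidden.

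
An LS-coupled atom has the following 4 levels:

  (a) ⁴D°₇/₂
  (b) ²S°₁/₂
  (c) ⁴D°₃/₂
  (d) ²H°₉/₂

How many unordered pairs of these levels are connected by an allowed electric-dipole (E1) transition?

0

(a)–(b): forbidden (parity, ΔS, ΔL, ΔJ).
(a)–(c): forbidden (parity, ΔJ).
(a)–(d): forbidden (parity, ΔS, ΔL).
(b)–(c): forbidden (parity, ΔS, ΔL).
(b)–(d): forbidden (parity, ΔL, ΔJ).
(c)–(d): forbidden (parity, ΔS, ΔL, ΔJ).
Allowed pairs: 0 of 6.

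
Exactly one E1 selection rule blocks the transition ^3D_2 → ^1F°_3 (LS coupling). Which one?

Reading off the term symbols: S 1→0, L 2→3, J 2→3, parity even→odd.
Parity must change: even → odd — ok.
ΔS = 0: S: 1 → 0 — fails.
ΔL = 0, ±1 (not L=0↔0): L: 2 → 3, ΔL = +1 — ok.
ΔJ = 0, ±1 (not J=0↔0): J: 2 → 3, ΔJ = +1 — ok.

the ΔS = 0 rule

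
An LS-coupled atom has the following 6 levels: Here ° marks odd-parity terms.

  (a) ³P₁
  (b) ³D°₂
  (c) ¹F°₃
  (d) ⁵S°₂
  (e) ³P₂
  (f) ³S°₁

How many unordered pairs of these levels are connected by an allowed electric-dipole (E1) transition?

4

(a)–(b): allowed.
(a)–(c): forbidden (ΔS, ΔL, ΔJ).
(a)–(d): forbidden (ΔS).
(a)–(e): forbidden (parity).
(a)–(f): allowed.
(b)–(c): forbidden (parity, ΔS).
(b)–(d): forbidden (parity, ΔS, ΔL).
(b)–(e): allowed.
(b)–(f): forbidden (parity, ΔL).
(c)–(d): forbidden (parity, ΔS, ΔL).
(c)–(e): forbidden (ΔS, ΔL).
(c)–(f): forbidden (parity, ΔS, ΔL, ΔJ).
(d)–(e): forbidden (ΔS).
(d)–(f): forbidden (parity, ΔS, ΔL).
(e)–(f): allowed.
Allowed pairs: 4 of 15.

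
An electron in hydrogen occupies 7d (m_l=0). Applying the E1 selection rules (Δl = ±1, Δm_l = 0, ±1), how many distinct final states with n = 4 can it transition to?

E1 requires Δl = ±1, so l_f ∈ {1, 3}; with 0 ≤ l_f ≤ n_f−1 = 3, the allowed l_f values are {1, 3}.
For l_f = 1: m_f ∈ {m_i−1, m_i, m_i+1} ∩ [−1, 1] = {-1, 0, 1} → 3 states.
For l_f = 3: m_f ∈ {m_i−1, m_i, m_i+1} ∩ [−3, 3] = {-1, 0, 1} → 3 states.
Total: 6.

6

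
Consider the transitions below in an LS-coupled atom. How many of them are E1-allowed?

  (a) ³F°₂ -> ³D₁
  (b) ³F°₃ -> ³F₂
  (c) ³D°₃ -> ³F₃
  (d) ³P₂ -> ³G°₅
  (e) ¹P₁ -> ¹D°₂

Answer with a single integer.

4

(a) allowed
(b) allowed
(c) allowed
(d) forbidden (ΔL, ΔJ fail)
(e) allowed
Total allowed: 4 of 5.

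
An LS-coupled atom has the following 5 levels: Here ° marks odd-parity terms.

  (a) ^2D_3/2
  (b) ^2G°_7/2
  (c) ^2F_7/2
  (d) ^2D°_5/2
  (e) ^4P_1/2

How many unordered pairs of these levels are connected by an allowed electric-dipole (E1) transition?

3

(a)–(b): forbidden (ΔL, ΔJ).
(a)–(c): forbidden (parity, ΔJ).
(a)–(d): allowed.
(a)–(e): forbidden (parity, ΔS).
(b)–(c): allowed.
(b)–(d): forbidden (parity, ΔL).
(b)–(e): forbidden (ΔS, ΔL, ΔJ).
(c)–(d): allowed.
(c)–(e): forbidden (parity, ΔS, ΔL, ΔJ).
(d)–(e): forbidden (ΔS, ΔJ).
Allowed pairs: 3 of 10.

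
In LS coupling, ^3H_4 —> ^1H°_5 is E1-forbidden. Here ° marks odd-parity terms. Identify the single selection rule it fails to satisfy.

the ΔS = 0 rule

Parity must change: even → odd — ✓.
ΔS = 0: S: 1 → 0 — ✗.
ΔL = 0, ±1 (not L=0↔0): L: 5 → 5, ΔL = +0 — ✓.
ΔJ = 0, ±1 (not J=0↔0): J: 4 → 5, ΔJ = +1 — ✓.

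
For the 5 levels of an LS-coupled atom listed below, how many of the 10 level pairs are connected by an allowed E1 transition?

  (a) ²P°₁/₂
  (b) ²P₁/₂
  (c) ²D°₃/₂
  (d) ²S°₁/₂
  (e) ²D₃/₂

5

(a)–(b): allowed.
(a)–(c): forbidden (parity).
(a)–(d): forbidden (parity).
(a)–(e): allowed.
(b)–(c): allowed.
(b)–(d): allowed.
(b)–(e): forbidden (parity).
(c)–(d): forbidden (parity, ΔL).
(c)–(e): allowed.
(d)–(e): forbidden (ΔL).
Allowed pairs: 5 of 10.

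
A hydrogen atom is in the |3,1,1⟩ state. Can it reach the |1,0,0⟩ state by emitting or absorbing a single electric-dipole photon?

allowed

Initial l = 1, final l = 0, so Δl = -1. E1 requires Δl = ±1: passes.
m_l: 1 → 0 (Δm_l = -1). |Δm_l| ≤ 1 passes.
All E1 selection rules are satisfied.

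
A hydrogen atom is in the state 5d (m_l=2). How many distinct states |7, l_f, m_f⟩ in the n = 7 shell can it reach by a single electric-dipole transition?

E1 requires Δl = ±1, so l_f ∈ {1, 3}; with 0 ≤ l_f ≤ n_f−1 = 6, the allowed l_f values are {1, 3}.
For l_f = 1: m_f ∈ {m_i−1, m_i, m_i+1} ∩ [−1, 1] = {1} → 1 state.
For l_f = 3: m_f ∈ {m_i−1, m_i, m_i+1} ∩ [−3, 3] = {1, 2, 3} → 3 states.
Total: 4.

4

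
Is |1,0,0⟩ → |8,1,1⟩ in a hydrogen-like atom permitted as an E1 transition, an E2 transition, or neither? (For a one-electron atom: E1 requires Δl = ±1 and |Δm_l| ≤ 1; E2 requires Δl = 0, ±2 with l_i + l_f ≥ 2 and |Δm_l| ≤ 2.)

Δl = 1 − 0 = +1; l_i + l_f = 1.
Δm_l = +1.
E1 (Δl = ±1, |Δm_l| ≤ 1): satisfied.
E2 (Δl = 0,±2, l_i+l_f ≥ 2, |Δm_l| ≤ 2): not satisfied.

E1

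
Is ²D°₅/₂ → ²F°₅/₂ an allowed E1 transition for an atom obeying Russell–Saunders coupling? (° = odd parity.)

Initial level: S=1/2, L=2, J=5/2, parity odd. Final level: S=1/2, L=3, J=5/2, parity odd.
ΔS = 0: S: 1/2 → 1/2 — ok.
ΔL = 0, ±1 (not L=0↔0): L: 2 → 3, ΔL = +1 — ok.
ΔJ = 0, ±1 (not J=0↔0): J: 5/2 → 5/2, ΔJ = +0 — ok.
Parity must change: odd → odd — fails.
Rule(s) violated: parity.

forbidden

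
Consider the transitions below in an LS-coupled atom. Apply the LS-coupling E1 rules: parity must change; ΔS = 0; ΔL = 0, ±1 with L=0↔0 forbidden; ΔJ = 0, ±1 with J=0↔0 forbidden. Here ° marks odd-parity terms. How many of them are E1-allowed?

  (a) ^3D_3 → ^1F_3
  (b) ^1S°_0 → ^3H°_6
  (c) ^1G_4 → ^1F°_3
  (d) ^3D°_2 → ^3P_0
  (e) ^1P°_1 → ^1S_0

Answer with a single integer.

(a) forbidden (parity, ΔS fail)
(b) forbidden (parity, ΔS, ΔL, ΔJ fail)
(c) allowed
(d) forbidden (ΔJ fails)
(e) allowed
Total allowed: 2 of 5.

2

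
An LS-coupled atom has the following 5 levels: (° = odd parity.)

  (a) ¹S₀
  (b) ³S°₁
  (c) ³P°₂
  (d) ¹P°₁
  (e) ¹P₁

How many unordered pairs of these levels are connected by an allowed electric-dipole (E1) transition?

(a)–(b): forbidden (ΔS, ΔL).
(a)–(c): forbidden (ΔS, ΔJ).
(a)–(d): allowed.
(a)–(e): forbidden (parity).
(b)–(c): forbidden (parity).
(b)–(d): forbidden (parity, ΔS).
(b)–(e): forbidden (ΔS).
(c)–(d): forbidden (parity, ΔS).
(c)–(e): forbidden (ΔS).
(d)–(e): allowed.
Allowed pairs: 2 of 10.

2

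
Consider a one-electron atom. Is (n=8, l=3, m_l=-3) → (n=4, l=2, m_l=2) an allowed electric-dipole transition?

Δl = 2 − 3 = -1; the E1 rule Δl = ±1 is ok.
Δm_l = 2 − (-3) = +5. E1 requires Δm_l = 0, ±1: fails.
The transition is electric-dipole forbidden.

forbidden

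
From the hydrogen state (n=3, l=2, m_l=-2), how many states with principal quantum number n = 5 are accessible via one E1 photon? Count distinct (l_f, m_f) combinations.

E1 requires Δl = ±1, so l_f ∈ {1, 3}; with 0 ≤ l_f ≤ n_f−1 = 4, the allowed l_f values are {1, 3}.
For l_f = 1: m_f ∈ {m_i−1, m_i, m_i+1} ∩ [−1, 1] = {-1} → 1 state.
For l_f = 3: m_f ∈ {m_i−1, m_i, m_i+1} ∩ [−3, 3] = {-3, -2, -1} → 3 states.
Total: 4.

4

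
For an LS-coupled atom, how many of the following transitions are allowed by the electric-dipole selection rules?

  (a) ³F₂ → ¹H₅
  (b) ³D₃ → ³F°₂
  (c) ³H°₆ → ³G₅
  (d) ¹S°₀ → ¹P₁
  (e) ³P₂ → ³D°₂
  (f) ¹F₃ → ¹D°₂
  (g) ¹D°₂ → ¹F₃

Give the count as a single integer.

(a) forbidden (parity, ΔS, ΔL, ΔJ fail)
(b) allowed
(c) allowed
(d) allowed
(e) allowed
(f) allowed
(g) allowed
Total allowed: 6 of 7.

6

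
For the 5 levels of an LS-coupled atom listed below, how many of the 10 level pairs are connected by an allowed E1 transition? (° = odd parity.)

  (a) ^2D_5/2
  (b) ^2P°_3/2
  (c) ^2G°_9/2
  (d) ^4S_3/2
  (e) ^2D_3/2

(a)–(b): allowed.
(a)–(c): forbidden (ΔL, ΔJ).
(a)–(d): forbidden (parity, ΔS, ΔL).
(a)–(e): forbidden (parity).
(b)–(c): forbidden (parity, ΔL, ΔJ).
(b)–(d): forbidden (ΔS).
(b)–(e): allowed.
(c)–(d): forbidden (ΔS, ΔL, ΔJ).
(c)–(e): forbidden (ΔL, ΔJ).
(d)–(e): forbidden (parity, ΔS, ΔL).
Allowed pairs: 2 of 10.

2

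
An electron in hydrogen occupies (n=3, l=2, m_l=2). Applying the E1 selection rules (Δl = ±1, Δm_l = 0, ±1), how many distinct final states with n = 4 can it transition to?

4

E1 requires Δl = ±1, so l_f ∈ {1, 3}; with 0 ≤ l_f ≤ n_f−1 = 3, the allowed l_f values are {1, 3}.
For l_f = 1: m_f ∈ {m_i−1, m_i, m_i+1} ∩ [−1, 1] = {1} → 1 state.
For l_f = 3: m_f ∈ {m_i−1, m_i, m_i+1} ∩ [−3, 3] = {1, 2, 3} → 3 states.
Total: 4.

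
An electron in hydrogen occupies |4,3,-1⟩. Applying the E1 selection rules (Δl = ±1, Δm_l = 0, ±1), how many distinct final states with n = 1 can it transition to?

E1 requires l_f ∈ {2, 4}, but neither lies in [0, 0], so no final state is reachable.
Total: 0.

0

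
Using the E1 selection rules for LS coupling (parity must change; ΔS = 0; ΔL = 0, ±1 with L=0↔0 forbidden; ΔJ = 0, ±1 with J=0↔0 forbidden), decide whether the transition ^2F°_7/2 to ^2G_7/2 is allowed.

allowed

Parity must change: odd → even — satisfied.
ΔS = 0: S: 1/2 → 1/2 — satisfied.
ΔL = 0, ±1 (not L=0↔0): L: 3 → 4, ΔL = +1 — satisfied.
ΔJ = 0, ±1 (not J=0↔0): J: 7/2 → 7/2, ΔJ = +0 — satisfied.
All four E1 rules are satisfied.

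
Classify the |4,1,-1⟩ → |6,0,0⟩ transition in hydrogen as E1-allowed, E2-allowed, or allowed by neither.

Δl = 0 − 1 = -1; l_i + l_f = 1.
Δm_l = +1.
E1 (Δl = ±1, |Δm_l| ≤ 1): satisfied.
E2 (Δl = 0,±2, l_i+l_f ≥ 2, |Δm_l| ≤ 2): not satisfied.

E1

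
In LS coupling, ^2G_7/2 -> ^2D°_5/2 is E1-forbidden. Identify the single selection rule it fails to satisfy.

Reading off the term symbols: S 1/2→1/2, L 4→2, J 7/2→5/2, parity even→odd.
Parity must change: even → odd — satisfied.
ΔS = 0: S: 1/2 → 1/2 — satisfied.
ΔL = 0, ±1 (not L=0↔0): L: 4 → 2, ΔL = -2 — violated.
ΔJ = 0, ±1 (not J=0↔0): J: 7/2 → 5/2, ΔJ = -1 — satisfied.

the ΔL = 0, ±1 rule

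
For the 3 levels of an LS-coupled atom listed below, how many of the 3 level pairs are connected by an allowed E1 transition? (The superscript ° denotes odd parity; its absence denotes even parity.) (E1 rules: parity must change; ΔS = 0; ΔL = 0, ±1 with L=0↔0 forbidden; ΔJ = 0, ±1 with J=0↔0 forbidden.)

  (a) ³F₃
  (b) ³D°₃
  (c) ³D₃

(a)–(b): allowed.
(a)–(c): forbidden (parity).
(b)–(c): allowed.
Allowed pairs: 2 of 3.

2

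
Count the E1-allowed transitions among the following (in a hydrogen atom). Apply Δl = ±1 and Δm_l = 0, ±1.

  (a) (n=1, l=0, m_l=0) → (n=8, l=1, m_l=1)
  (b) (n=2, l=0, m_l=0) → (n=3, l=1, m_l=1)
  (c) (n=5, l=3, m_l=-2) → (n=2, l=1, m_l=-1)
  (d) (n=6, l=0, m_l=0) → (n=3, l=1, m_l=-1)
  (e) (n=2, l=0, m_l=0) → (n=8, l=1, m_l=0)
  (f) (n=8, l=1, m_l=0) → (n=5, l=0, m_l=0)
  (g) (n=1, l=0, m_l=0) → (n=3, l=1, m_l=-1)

6

(a) allowed
(b) allowed
(c) forbidden — Δl = -2 (E1 requires Δl = ±1)
(d) allowed
(e) allowed
(f) allowed
(g) allowed
Total allowed: 6 of 7.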